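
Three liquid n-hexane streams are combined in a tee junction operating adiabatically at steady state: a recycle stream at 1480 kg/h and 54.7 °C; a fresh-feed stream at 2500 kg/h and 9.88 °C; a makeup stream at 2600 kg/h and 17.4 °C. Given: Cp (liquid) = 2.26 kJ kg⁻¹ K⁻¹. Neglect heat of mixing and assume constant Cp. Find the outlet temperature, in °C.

T_out = 22.9 °C

Adiabatic, steady state ⇒ Σ ṁᵢCp,ᵢ(T_out − Tᵢ) = 0
Σ ṁᵢCp,ᵢTᵢ = 1480×2.26×54.7 + 2500×2.26×9.88 + 2600×2.26×17.4 = 341020
Σ ṁᵢCp,ᵢ = 1480×2.26 + 2500×2.26 + 2600×2.26 = 14871
T_out = 341020 / 14871 = 22.933 °C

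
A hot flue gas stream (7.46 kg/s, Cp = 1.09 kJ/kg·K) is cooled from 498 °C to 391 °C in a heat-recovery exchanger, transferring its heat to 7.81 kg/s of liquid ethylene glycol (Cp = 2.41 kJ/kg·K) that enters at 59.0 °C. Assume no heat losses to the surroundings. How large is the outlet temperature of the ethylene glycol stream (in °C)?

Heat released by hot stream: Q = 7.46 × 1.09 × (498 − 391) = 870.06 kJ/s
Energy balance on cold side (adiabatic exchanger): Q = ṁ_c·Cp_c·(T_c,out − T_c,in)
T_c,out = 59.0 + 870.06/(7.81 × 2.41) = 105.23 °C

T_c,out = 105 °C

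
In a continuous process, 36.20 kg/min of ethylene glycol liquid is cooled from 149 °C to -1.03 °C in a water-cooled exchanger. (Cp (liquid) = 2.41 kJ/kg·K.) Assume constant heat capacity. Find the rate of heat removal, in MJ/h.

Q_c = 785 MJ/h

Q = ṁ·Cp·ΔT = 36.20 × 2.41 × (-1.03 − 149) = -13089 kJ/min
Converting: 13089 / 60 s = 218.15 kW
Cooling duty = 785.34 MJ/h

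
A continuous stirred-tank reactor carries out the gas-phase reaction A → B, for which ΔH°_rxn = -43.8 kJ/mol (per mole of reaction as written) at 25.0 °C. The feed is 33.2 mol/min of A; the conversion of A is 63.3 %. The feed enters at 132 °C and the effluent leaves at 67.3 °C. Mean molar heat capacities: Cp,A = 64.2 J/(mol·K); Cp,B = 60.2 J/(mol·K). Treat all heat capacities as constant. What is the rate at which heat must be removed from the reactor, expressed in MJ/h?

Q_out = 63.7 MJ/h

Extent of reaction ξ = 0.633 × 33.2 = 21.016 mol/min
Reaction term: ξ·ΔH°_rxn = 21.016 × -43.8 = -920.48 kJ/min
Sensible, feed 132→25 °C: -228.06 kJ/min
Outlet flows (mol/min): A 12.184, B 21.016
Sensible, products 25→67.3 °C: 86.604 kJ/min
Q = ΔH = -1061.9 kJ/min = -17.699 kW
Heat removed = 63.717 MJ/h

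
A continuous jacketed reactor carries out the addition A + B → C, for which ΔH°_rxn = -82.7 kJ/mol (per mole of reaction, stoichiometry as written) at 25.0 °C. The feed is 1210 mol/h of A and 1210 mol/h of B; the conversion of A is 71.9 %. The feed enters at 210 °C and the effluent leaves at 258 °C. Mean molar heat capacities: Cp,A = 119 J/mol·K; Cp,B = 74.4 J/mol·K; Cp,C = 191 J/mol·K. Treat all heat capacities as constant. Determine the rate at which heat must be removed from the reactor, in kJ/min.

Extent of reaction ξ = 0.719 × 1210 = 869.99 mol/h
Reaction term: ξ·ΔH°_rxn = 869.99 × -82.7 = -71948 kJ/h
Sensible, feed 210→25 °C: -43293 kJ/h
Outlet flows (mol/h): A 340.01, B 340.01, C 869.99
Sensible, products 25→258 °C: 54039 kJ/h
Q = ΔH = -61202 kJ/h = -17.001 kW
Heat removed = 1020 kJ/min

Q_out = 1020 kJ/min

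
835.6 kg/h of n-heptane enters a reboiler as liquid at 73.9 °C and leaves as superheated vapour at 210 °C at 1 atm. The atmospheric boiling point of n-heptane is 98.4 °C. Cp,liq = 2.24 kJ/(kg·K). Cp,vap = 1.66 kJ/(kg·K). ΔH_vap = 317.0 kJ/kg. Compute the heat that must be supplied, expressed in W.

Q = 129000 W

liquid 73.9→98.4 °C: 54.88 kJ/kg
vaporisation at 98.4 °C: 317 kJ/kg
vapour 98.4→210 °C: 185.26 kJ/kg
Δh = 54.88 + 317 + 185.26 = 557.14 kJ/kg
Q = ṁ·Δh = 835.6 kg/h × 557.14 kJ/kg = 465540 kJ/h
|Q| = 129.32 kW = 129320 W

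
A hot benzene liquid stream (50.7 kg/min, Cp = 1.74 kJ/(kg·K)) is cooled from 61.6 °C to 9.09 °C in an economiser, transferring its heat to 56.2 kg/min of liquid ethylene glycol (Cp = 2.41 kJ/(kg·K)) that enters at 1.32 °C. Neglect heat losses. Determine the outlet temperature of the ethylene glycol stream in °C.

T_c,out = 35.5 °C

Heat released by hot stream: Q = 50.7 × 1.74 × (61.6 − 9.09) = 4632.3 kJ/min
Energy balance on cold side (adiabatic exchanger): Q = ṁ_c·Cp_c·(T_c,out − T_c,in)
T_c,out = 1.32 + 4632.3/(56.2 × 2.41) = 35.522 °C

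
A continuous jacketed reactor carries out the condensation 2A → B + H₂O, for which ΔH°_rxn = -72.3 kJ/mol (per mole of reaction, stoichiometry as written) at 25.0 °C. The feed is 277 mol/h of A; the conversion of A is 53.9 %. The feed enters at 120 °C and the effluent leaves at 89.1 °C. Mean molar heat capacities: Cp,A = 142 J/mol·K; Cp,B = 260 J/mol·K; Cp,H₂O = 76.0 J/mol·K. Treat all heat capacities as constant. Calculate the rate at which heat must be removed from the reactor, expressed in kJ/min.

Q_out = 106 kJ/min

Extent of reaction ξ = 0.539 × 277 / 2 = 74.651 mol/h
Reaction term: ξ·ΔH°_rxn = 74.651 × -72.3 = -5397.3 kJ/h
Sensible, feed 120→25 °C: -3736.7 kJ/h
Outlet flows (mol/h): A 127.7, B 74.651, H₂O 74.651
Sensible, products 25→89.1 °C: 2770.1 kJ/h
Q = ΔH = -6363.9 kJ/h = -1.7677 kW
Heat removed = 106.06 kJ/min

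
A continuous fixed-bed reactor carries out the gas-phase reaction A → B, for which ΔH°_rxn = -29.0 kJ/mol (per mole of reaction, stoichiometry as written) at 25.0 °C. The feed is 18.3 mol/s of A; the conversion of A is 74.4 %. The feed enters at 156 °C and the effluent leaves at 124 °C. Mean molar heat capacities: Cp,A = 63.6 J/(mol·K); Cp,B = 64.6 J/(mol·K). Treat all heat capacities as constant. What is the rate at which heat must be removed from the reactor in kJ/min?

Extent of reaction ξ = 0.744 × 18.3 = 13.615 mol/s
Reaction term: ξ·ΔH°_rxn = 13.615 × -29.0 = -394.84 kJ/s
Sensible, feed 156→25 °C: -152.47 kJ/s
Outlet flows (mol/s): A 4.6848, B 13.615
Sensible, products 25→124 °C: 116.57 kJ/s
Q = ΔH = -430.74 kJ/s = -430.74 kW
Heat removed = 25844 kJ/min

Q_out = 25800 kJ/min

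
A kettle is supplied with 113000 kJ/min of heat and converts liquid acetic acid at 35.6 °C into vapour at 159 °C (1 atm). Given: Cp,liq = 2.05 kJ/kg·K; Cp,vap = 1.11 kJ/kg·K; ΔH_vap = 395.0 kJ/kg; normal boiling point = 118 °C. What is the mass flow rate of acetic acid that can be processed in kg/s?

Δh = 2.05×(118−35.6) + 395.0 + 1.11×(159−118) = 609.43 kJ/kg
Q = 113000 kJ/min = 1883.3 kJ/s = 1883.3 kJ/s
ṁ = Q/Δh = 1883.3 / 609.43 = 3.0903 kg/s

ṁ = 3.09 kg/s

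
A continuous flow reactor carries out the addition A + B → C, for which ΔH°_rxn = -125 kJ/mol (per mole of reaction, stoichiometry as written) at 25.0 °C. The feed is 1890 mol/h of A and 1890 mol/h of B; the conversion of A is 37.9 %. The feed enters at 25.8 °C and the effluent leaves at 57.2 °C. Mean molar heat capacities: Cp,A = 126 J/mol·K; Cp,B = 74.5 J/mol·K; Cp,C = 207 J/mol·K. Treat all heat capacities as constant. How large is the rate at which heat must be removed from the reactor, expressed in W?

Q_out = 21500 W

Extent of reaction ξ = 0.379 × 1890 = 716.31 mol/h
Reaction term: ξ·ΔH°_rxn = 716.31 × -125 = -89539 kJ/h
Sensible, feed 25.8→25 °C: -303.16 kJ/h
Outlet flows (mol/h): A 1173.7, B 1173.7, C 716.31
Sensible, products 25→57.2 °C: 12352 kJ/h
Q = ΔH = -77490 kJ/h = -21.525 kW
Heat removed = 21525 W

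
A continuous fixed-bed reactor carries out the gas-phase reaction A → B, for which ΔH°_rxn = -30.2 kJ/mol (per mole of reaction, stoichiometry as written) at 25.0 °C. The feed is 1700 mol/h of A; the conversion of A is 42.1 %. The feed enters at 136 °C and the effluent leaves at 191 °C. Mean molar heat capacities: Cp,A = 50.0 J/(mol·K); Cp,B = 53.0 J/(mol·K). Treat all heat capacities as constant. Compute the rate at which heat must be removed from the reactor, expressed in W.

Extent of reaction ξ = 0.421 × 1700 = 715.7 mol/h
Reaction term: ξ·ΔH°_rxn = 715.7 × -30.2 = -21614 kJ/h
Sensible, feed 136→25 °C: -9435 kJ/h
Outlet flows (mol/h): A 984.3, B 715.7
Sensible, products 25→191 °C: 14466 kJ/h
Q = ΔH = -16583 kJ/h = -4.6063 kW
Heat removed = 4606.3 W

Q_out = 4610 W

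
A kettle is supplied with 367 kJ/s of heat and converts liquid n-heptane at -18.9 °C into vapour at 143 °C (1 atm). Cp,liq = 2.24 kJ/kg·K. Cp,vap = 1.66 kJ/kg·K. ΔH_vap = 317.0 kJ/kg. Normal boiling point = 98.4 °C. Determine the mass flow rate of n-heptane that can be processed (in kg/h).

ṁ = 2020 kg/h

Δh = 2.24×(98.4−-18.9) + 317.0 + 1.66×(143−98.4) = 653.79 kJ/kg
Q = 367 kJ/s = 367 kJ/s = 1.3212e+06 kJ/h
ṁ = Q/Δh = 1.3212e+06 / 653.79 = 2020.8 kg/h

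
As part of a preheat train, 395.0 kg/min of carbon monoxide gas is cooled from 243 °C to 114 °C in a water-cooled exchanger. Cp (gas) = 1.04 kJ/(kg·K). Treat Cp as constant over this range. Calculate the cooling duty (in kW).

Q = ṁ·Cp·ΔT = 395.0 × 1.04 × (114 − 243) = -52993 kJ/min
Converting: 52993 / 60 s = 883.22 kW

Q_c = 883 kW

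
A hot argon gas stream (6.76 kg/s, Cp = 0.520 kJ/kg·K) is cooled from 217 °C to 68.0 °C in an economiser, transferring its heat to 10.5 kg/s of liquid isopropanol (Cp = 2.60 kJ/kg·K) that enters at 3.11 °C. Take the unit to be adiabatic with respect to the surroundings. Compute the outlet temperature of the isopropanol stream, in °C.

Heat released by hot stream: Q = 6.76 × 0.520 × (217 − 68.0) = 523.76 kJ/s
Energy balance on cold side (adiabatic exchanger): Q = ṁ_c·Cp_c·(T_c,out − T_c,in)
T_c,out = 3.11 + 523.76/(10.5 × 2.60) = 22.296 °C

T_c,out = 22.3 °C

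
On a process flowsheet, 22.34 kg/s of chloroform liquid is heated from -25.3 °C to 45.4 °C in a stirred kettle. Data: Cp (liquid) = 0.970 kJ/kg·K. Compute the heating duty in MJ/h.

Q = 5520 MJ/h

Q = ṁ·Cp·ΔT = 22.34 × 0.970 × (45.4 − -25.3) = 1532.1 kJ/s
Heating duty = 5515.4 MJ/h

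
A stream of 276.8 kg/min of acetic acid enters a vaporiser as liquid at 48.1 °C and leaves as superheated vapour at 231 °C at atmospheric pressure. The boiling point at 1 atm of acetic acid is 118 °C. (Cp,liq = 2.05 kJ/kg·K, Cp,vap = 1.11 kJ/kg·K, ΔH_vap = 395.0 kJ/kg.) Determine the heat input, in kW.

liquid 48.1→118 °C: 143.29 kJ/kg
vaporisation at 118 °C: 395 kJ/kg
vapour 118→231 °C: 125.43 kJ/kg
Δh = 143.29 + 395 + 125.43 = 663.73 kJ/kg
Q = ṁ·Δh = 276.8 kg/min × 663.73 kJ/kg = 183720 kJ/min
|Q| = 3062 kW

Q = 3060 kW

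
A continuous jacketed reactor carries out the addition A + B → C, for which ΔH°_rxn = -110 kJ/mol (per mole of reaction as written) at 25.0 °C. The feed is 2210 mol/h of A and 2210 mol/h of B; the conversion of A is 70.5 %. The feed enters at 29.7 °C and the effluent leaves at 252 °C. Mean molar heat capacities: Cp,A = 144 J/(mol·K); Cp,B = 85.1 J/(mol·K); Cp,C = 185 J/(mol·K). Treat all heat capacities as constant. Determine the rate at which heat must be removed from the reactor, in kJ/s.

Extent of reaction ξ = 0.705 × 2210 = 1558 mol/h
Reaction term: ξ·ΔH°_rxn = 1558 × -110 = -171390 kJ/h
Sensible, feed 29.7→25 °C: -2379.7 kJ/h
Outlet flows (mol/h): A 651.95, B 651.95, C 1558
Sensible, products 25→252 °C: 99335 kJ/h
Q = ΔH = -74430 kJ/h = -20.675 kW
Heat removed = 20.675 kJ/s

Q_out = 20.7 kJ/s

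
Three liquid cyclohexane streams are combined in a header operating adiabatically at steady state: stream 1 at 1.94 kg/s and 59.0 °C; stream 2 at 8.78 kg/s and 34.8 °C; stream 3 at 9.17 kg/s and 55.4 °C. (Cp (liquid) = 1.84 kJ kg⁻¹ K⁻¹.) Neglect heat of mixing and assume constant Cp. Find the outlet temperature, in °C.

No heat crosses the boundary, so H_out = H_in.
T_out = Σ ṁᵢCp,ᵢTᵢ / Σ ṁᵢCp,ᵢ
      = 1707.6 / 36.598 = 46.658 °C

T_out = 46.7 °C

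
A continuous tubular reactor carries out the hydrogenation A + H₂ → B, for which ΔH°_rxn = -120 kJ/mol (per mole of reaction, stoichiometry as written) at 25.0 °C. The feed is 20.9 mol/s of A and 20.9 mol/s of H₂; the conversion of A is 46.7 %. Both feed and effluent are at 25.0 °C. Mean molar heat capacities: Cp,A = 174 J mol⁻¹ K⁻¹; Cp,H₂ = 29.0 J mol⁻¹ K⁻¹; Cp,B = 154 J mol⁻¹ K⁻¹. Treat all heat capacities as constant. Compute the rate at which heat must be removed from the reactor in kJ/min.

Q_out = 70300 kJ/min

Extent of reaction ξ = 0.467 × 20.9 = 9.7603 mol/s
Reaction term: ξ·ΔH°_rxn = 9.7603 × -120 = -1171.2 kJ/s
Q = ΔH = -1171.2 kJ/s = -1171.2 kW
Heat removed = 70274 kJ/min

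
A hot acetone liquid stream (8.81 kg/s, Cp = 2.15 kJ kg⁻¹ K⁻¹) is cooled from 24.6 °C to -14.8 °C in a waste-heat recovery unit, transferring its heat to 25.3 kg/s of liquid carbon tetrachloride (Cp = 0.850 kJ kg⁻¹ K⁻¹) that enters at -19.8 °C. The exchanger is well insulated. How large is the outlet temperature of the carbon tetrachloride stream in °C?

Heat released by hot stream: Q = 8.81 × 2.15 × (24.6 − -14.8) = 746.3 kJ/s
Energy balance on cold side (adiabatic exchanger): Q = ṁ_c·Cp_c·(T_c,out − T_c,in)
T_c,out = -19.8 + 746.3/(25.3 × 0.850) = 14.903 °C

T_c,out = 14.9 °C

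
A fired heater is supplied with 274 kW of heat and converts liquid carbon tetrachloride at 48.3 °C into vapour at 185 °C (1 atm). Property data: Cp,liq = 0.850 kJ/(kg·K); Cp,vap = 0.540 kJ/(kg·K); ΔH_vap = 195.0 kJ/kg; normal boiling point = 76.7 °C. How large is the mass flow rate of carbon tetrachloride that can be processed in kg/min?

Δh = 0.850×(76.7−48.3) + 195.0 + 0.540×(185−76.7) = 277.62 kJ/kg
Q = 274 kW = 274 kJ/s = 16440 kJ/min
ṁ = Q/Δh = 16440 / 277.62 = 59.217 kg/min

ṁ = 59.2 kg/min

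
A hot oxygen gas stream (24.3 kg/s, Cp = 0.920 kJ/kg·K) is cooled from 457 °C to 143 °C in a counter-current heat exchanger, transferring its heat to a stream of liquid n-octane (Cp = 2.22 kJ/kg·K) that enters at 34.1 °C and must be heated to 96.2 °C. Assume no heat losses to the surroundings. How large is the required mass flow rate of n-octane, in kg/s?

ṁ_c = 50.9 kg/s

Heat released by hot stream: Q = 24.3 × 0.920 × (457 − 143) = 7019.8 kJ/s
Energy balance on cold side (adiabatic exchanger): Q = ṁ_c·Cp_c·(T_c,out − T_c,in)
ṁ_c = 7019.8 / [2.22 × (96.2 − 34.1)] = 50.919 kg/s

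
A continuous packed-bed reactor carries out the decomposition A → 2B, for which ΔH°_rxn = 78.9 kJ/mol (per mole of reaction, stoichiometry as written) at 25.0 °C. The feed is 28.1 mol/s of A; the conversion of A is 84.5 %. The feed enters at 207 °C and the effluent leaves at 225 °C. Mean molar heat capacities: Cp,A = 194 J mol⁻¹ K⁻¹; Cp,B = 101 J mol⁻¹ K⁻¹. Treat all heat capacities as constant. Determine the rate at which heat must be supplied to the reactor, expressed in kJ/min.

Q_in = 121000 kJ/min

Extent of reaction ξ = 0.845 × 28.1 = 23.745 mol/s
Reaction term: ξ·ΔH°_rxn = 23.745 × 78.9 = 1873.4 kJ/s
Sensible, feed 207→25 °C: -992.15 kJ/s
Outlet flows (mol/s): A 4.3555, B 47.489
Sensible, products 25→225 °C: 1128.3 kJ/s
Q = ΔH = 2009.6 kJ/s = 2009.6 kW
Heat supplied = 120570 kJ/min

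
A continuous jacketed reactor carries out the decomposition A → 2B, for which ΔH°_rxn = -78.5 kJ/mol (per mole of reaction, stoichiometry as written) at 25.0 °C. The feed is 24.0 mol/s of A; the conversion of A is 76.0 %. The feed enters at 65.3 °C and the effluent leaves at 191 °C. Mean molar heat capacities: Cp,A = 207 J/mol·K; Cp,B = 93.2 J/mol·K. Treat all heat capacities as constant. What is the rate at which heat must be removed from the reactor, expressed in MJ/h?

Extent of reaction ξ = 0.760 × 24.0 = 18.24 mol/s
Reaction term: ξ·ΔH°_rxn = 18.24 × -78.5 = -1431.8 kJ/s
Sensible, feed 65.3→25 °C: -200.21 kJ/s
Outlet flows (mol/s): A 5.76, B 36.48
Sensible, products 25→191 °C: 762.31 kJ/s
Q = ΔH = -869.74 kJ/s = -869.74 kW
Heat removed = 3131 MJ/h

Q_out = 3130 MJ/h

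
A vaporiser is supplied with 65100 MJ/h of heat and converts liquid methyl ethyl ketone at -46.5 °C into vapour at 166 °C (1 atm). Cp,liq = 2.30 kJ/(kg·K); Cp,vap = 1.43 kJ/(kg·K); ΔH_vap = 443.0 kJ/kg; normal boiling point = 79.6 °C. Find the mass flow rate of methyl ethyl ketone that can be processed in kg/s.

ṁ = 21.1 kg/s

Δh = 2.30×(79.6−-46.5) + 443.0 + 1.43×(166−79.6) = 856.58 kJ/kg
Q = 65100 MJ/h = 18083 kJ/s = 18083 kJ/s
ṁ = Q/Δh = 18083 / 856.58 = 21.111 kg/s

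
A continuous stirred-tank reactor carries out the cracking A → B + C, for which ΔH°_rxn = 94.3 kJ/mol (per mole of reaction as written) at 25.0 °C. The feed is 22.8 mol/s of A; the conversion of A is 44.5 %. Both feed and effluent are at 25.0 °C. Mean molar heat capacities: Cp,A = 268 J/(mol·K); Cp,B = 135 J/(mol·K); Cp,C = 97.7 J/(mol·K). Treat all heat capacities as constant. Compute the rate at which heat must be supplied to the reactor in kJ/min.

Q_in = 57400 kJ/min

Extent of reaction ξ = 0.445 × 22.8 = 10.146 mol/s
Reaction term: ξ·ΔH°_rxn = 10.146 × 94.3 = 956.77 kJ/s
Q = ΔH = 956.77 kJ/s = 956.77 kW
Heat supplied = 57406 kJ/min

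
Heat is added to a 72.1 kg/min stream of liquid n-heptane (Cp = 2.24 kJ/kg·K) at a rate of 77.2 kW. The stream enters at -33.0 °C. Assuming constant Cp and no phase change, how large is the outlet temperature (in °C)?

Q = 77.2 kW = 4632 kJ/min
ΔT = Q/(ṁ·Cp) = 4632/(72.1×2.24) = 28.68 K
T_out = -33.0 + 28.68 = -4.3196 °C

T_out = -4.32 °C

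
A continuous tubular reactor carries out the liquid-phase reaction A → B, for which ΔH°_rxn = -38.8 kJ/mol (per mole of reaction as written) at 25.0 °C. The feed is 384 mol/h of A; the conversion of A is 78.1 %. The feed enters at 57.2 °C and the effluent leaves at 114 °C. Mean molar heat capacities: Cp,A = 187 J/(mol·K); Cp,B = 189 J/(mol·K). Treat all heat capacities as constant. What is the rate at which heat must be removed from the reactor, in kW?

Extent of reaction ξ = 0.781 × 384 = 299.9 mol/h
Reaction term: ξ·ΔH°_rxn = 299.9 × -38.8 = -11636 kJ/h
Sensible, feed 57.2→25 °C: -2312.2 kJ/h
Outlet flows (mol/h): A 84.096, B 299.9
Sensible, products 25→114 °C: 6444.3 kJ/h
Q = ΔH = -7504.2 kJ/h = -2.0845 kW
Heat removed = 2.0845 kW

Q_out = 2.08 kW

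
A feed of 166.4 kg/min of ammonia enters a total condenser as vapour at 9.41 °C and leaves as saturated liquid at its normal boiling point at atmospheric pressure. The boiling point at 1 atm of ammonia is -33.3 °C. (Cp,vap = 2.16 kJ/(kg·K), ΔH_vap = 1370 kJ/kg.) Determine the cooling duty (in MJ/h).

Q_c = 14600 MJ/h

vapour 9.41→-33.3 °C: -92.254 kJ/kg
condensation at -33.3 °C: -1370 kJ/kg
Δh = -92.254 + -1370 = -1462.3 kJ/kg
Q = ṁ·Δh = 166.4 kg/min × -1462.3 kJ/kg = -243320 kJ/min
|Q| = 4055.3 kW = 14599 MJ/h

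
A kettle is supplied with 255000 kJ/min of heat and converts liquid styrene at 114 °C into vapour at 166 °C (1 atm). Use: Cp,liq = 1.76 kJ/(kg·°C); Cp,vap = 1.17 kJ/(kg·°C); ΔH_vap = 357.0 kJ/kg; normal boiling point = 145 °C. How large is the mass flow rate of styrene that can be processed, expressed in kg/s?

ṁ = 9.74 kg/s

Δh = 1.76×(145−114) + 357.0 + 1.17×(166−145) = 436.13 kJ/kg
Q = 255000 kJ/min = 4250 kJ/s = 4250 kJ/s
ṁ = Q/Δh = 4250 / 436.13 = 9.7448 kg/s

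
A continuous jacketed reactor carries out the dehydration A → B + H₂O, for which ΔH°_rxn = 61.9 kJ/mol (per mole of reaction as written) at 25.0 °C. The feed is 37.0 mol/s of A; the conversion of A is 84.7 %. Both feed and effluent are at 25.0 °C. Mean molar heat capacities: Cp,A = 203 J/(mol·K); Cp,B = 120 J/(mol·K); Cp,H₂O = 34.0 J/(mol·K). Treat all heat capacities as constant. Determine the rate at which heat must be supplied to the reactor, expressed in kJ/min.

Extent of reaction ξ = 0.847 × 37.0 = 31.339 mol/s
Reaction term: ξ·ΔH°_rxn = 31.339 × 61.9 = 1939.9 kJ/s
Q = ΔH = 1939.9 kJ/s = 1939.9 kW
Heat supplied = 116390 kJ/min

Q_in = 116000 kJ/min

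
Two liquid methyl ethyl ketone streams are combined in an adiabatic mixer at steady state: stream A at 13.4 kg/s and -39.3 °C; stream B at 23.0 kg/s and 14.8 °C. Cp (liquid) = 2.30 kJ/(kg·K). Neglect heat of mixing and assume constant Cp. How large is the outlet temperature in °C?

Adiabatic, steady state ⇒ Σ ṁᵢCp,ᵢ(T_out − Tᵢ) = 0
Σ ṁᵢCp,ᵢTᵢ = 13.4×2.30×-39.3 + 23.0×2.30×14.8 = -428.31
Σ ṁᵢCp,ᵢ = 13.4×2.30 + 23.0×2.30 = 83.72
T_out = -428.31 / 83.72 = -5.1159 °C

T_out = -5.12 °C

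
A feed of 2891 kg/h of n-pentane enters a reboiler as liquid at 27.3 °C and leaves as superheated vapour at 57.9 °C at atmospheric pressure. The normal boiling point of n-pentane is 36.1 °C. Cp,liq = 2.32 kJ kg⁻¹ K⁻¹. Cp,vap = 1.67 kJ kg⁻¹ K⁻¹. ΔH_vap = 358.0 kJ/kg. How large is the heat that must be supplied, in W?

liquid 27.3→36.1 °C: 20.416 kJ/kg
vaporisation at 36.1 °C: 358 kJ/kg
vapour 36.1→57.9 °C: 36.406 kJ/kg
Δh = 20.416 + 358 + 36.406 = 414.82 kJ/kg
Q = ṁ·Δh = 2891 kg/h × 414.82 kJ/kg = 1.1993e+06 kJ/h
|Q| = 333.13 kW = 333130 W

Q = 333000 W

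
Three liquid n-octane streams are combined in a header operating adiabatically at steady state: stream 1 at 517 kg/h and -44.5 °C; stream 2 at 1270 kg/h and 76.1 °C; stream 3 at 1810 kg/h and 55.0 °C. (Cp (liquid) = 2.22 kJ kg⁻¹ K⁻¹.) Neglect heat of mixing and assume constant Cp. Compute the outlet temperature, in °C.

T_out = 48.1 °C

No heat crosses the boundary, so H_out = H_in.
T_out = Σ ṁᵢCp,ᵢTᵢ / Σ ṁᵢCp,ᵢ
      = 384480 / 7985.3 = 48.149 °C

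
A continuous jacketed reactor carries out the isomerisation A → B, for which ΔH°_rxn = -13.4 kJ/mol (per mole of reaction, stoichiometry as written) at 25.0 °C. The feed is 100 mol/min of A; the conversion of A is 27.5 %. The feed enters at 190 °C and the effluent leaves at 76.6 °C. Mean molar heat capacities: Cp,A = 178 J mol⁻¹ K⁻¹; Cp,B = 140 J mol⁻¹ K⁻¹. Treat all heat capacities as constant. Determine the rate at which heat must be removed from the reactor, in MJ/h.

Q_out = 146 MJ/h

Extent of reaction ξ = 0.275 × 100 = 27.5 mol/min
Reaction term: ξ·ΔH°_rxn = 27.5 × -13.4 = -368.5 kJ/min
Sensible, feed 190→25 °C: -2937 kJ/min
Outlet flows (mol/min): A 72.5, B 27.5
Sensible, products 25→76.6 °C: 864.56 kJ/min
Q = ΔH = -2440.9 kJ/min = -40.682 kW
Heat removed = 146.46 MJ/h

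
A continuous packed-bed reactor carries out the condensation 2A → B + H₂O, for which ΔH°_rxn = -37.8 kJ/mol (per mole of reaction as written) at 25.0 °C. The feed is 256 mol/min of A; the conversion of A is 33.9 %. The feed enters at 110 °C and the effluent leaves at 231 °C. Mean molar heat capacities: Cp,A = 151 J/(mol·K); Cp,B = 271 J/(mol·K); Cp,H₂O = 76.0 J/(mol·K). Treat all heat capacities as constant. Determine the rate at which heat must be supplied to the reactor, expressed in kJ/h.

Q_in = 206000 kJ/h

Extent of reaction ξ = 0.339 × 256 / 2 = 43.392 mol/min
Reaction term: ξ·ΔH°_rxn = 43.392 × -37.8 = -1640.2 kJ/min
Sensible, feed 110→25 °C: -3285.8 kJ/min
Outlet flows (mol/min): A 169.22, B 43.392, H₂O 43.392
Sensible, products 25→231 °C: 8365.4 kJ/min
Q = ΔH = 3439.4 kJ/min = 57.323 kW
Heat supplied = 206360 kJ/h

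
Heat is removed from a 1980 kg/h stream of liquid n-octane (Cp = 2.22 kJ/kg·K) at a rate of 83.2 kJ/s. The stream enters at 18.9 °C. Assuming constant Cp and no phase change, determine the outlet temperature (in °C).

Q = 83.2 kJ/s = 299520 kJ/h
ΔT = Q/(ṁ·Cp) = 299520/(1980×2.22) = 68.141 K
T_out = 18.9 − 68.141 = -49.241 °C

T_out = -49.2 °C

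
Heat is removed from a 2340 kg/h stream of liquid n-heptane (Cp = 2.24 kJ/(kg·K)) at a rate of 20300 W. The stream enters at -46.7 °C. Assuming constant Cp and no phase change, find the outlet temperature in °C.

T_out = -60.6 °C

Q = 20300 W = 73080 kJ/h
ΔT = Q/(ṁ·Cp) = 73080/(2340×2.24) = 13.942 K
T_out = -46.7 − 13.942 = -60.642 °C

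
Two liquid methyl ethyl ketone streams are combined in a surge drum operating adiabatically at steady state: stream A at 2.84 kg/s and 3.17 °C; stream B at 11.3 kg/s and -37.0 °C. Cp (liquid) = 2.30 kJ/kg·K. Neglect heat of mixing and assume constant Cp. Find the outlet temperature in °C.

Energy balance with Q = 0: Σ ṁᵢCp,ᵢ(T_out − Tᵢ) = 0
Σ ṁᵢCp,ᵢTᵢ = 2.84×2.30×3.17 + 11.3×2.30×-37.0 = -940.92
Σ ṁᵢCp,ᵢ = 2.84×2.30 + 11.3×2.30 = 32.522
T_out = -940.92 / 32.522 = -28.932 °C

T_out = -28.9 °C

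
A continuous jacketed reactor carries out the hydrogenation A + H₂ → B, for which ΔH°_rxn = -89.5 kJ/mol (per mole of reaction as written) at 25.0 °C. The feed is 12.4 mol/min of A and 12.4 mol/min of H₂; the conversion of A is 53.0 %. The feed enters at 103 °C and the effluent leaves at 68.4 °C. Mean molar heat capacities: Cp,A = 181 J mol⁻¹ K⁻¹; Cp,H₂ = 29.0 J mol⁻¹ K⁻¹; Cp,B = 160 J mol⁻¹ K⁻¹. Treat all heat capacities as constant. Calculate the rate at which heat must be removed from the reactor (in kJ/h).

Q_out = 41600 kJ/h

Extent of reaction ξ = 0.530 × 12.4 = 6.572 mol/min
Reaction term: ξ·ΔH°_rxn = 6.572 × -89.5 = -588.19 kJ/min
Sensible, feed 103→25 °C: -203.11 kJ/min
Outlet flows (mol/min): A 5.828, H₂ 5.828, B 6.572
Sensible, products 25→68.4 °C: 98.752 kJ/min
Q = ΔH = -692.55 kJ/min = -11.543 kW
Heat removed = 41553 kJ/h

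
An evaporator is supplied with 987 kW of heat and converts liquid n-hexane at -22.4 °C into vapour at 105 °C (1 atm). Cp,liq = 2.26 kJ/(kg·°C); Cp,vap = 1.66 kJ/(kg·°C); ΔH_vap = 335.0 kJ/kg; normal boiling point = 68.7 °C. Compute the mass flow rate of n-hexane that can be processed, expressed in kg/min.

ṁ = 98.5 kg/min

Δh = 2.26×(68.7−-22.4) + 335.0 + 1.66×(105−68.7) = 601.14 kJ/kg
Q = 987 kW = 987 kJ/s = 59220 kJ/min
ṁ = Q/Δh = 59220 / 601.14 = 98.512 kg/min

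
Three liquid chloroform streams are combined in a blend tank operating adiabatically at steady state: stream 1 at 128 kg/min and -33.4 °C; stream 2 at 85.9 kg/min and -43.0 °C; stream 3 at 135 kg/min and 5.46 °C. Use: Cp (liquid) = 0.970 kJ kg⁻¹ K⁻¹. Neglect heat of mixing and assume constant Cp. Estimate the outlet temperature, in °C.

T_out = -20.7 °C

Adiabatic, steady state ⇒ Σ ṁᵢCp,ᵢ(T_out − Tᵢ) = 0
Σ ṁᵢCp,ᵢTᵢ = 128×0.970×-33.4 + 85.9×0.970×-43.0 + 135×0.970×5.46 = -7014.8
Σ ṁᵢCp,ᵢ = 128×0.970 + 85.9×0.970 + 135×0.970 = 338.43
T_out = -7014.8 / 338.43 = -20.727 °C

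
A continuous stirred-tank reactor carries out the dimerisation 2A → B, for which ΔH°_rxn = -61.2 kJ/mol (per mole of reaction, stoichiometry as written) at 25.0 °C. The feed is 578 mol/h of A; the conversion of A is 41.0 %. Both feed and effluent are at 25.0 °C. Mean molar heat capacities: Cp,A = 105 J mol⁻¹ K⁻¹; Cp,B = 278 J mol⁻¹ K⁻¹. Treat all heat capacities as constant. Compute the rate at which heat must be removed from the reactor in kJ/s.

Q_out = 2.01 kJ/s

Extent of reaction ξ = 0.410 × 578 / 2 = 118.49 mol/h
Reaction term: ξ·ΔH°_rxn = 118.49 × -61.2 = -7251.6 kJ/h
Q = ΔH = -7251.6 kJ/h = -2.0143 kW
Heat removed = 2.0143 kJ/s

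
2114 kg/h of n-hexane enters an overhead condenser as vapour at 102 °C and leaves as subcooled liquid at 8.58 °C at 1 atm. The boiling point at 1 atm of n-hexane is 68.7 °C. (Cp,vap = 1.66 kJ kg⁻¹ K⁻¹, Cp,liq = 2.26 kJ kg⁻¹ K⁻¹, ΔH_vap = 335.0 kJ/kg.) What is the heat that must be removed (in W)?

Q_c = 309000 W

vapour 102→68.7 °C: -55.278 kJ/kg
condensation at 68.7 °C: -335 kJ/kg
liquid 68.7→8.58 °C: -135.87 kJ/kg
Δh = -55.278 + -335 + -135.87 = -526.15 kJ/kg
Q = ṁ·Δh = 2114 kg/h × -526.15 kJ/kg = -1.1123e+06 kJ/h
|Q| = 308.97 kW = 308970 W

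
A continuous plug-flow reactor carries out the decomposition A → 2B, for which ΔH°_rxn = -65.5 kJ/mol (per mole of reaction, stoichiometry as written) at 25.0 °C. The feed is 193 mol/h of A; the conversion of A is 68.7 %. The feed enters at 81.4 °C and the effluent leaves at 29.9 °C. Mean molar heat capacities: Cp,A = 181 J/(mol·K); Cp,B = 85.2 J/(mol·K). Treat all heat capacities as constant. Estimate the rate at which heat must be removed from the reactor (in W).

Extent of reaction ξ = 0.687 × 193 = 132.59 mol/h
Reaction term: ξ·ΔH°_rxn = 132.59 × -65.5 = -8684.7 kJ/h
Sensible, feed 81.4→25 °C: -1970.2 kJ/h
Outlet flows (mol/h): A 60.409, B 265.18
Sensible, products 25→29.9 °C: 164.28 kJ/h
Q = ΔH = -10491 kJ/h = -2.9141 kW
Heat removed = 2914.1 W

Q_out = 2910 W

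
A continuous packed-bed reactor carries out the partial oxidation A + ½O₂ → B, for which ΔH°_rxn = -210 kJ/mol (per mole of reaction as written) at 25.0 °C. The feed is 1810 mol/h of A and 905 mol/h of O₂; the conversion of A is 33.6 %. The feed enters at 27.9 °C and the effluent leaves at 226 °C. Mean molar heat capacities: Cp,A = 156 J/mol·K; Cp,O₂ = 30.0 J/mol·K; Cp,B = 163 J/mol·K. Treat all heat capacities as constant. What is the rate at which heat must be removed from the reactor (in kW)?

Extent of reaction ξ = 0.336 × 1810 = 608.16 mol/h
Reaction term: ξ·ΔH°_rxn = 608.16 × -210 = -127710 kJ/h
Sensible, feed 27.9→25 °C: -897.58 kJ/h
Outlet flows (mol/h): A 1201.8, O₂ 600.92, B 608.16
Sensible, products 25→226 °C: 61234 kJ/h
Q = ΔH = -67378 kJ/h = -18.716 kW
Heat removed = 18.716 kW

Q_out = 18.7 kW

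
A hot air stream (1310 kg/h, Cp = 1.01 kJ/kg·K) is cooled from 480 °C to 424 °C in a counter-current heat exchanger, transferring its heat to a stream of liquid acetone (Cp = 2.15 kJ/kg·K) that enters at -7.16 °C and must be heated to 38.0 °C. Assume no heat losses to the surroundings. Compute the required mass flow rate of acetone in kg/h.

ṁ_c = 763 kg/h

Heat released by hot stream: Q = 1310 × 1.01 × (480 − 424) = 74094 kJ/h
Energy balance on cold side (adiabatic exchanger): Q = ṁ_c·Cp_c·(T_c,out − T_c,in)
ṁ_c = 74094 / [2.15 × (38.0 − -7.16)] = 763.11 kg/h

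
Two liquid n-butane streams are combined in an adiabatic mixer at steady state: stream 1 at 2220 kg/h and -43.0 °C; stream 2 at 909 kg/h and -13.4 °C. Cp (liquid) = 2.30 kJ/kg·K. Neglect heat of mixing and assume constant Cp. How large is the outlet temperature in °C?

Adiabatic, steady state ⇒ Σ ṁᵢCp,ᵢ(T_out − Tᵢ) = 0
T_out = Σ ṁᵢCp,ᵢTᵢ / Σ ṁᵢCp,ᵢ
      = -247570 / 7196.7 = -34.401 °C

T_out = -34.4 °C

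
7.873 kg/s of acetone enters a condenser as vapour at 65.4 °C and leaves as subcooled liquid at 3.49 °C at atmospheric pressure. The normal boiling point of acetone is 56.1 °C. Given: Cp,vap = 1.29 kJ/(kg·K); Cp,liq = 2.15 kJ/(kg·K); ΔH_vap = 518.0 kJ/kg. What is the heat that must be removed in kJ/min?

Q_c = 304000 kJ/min

vapour 65.4→56.1 °C: -11.997 kJ/kg
condensation at 56.1 °C: -518 kJ/kg
liquid 56.1→3.49 °C: -113.11 kJ/kg
Δh = -11.997 + -518 + -113.11 = -643.11 kJ/kg
Q = ṁ·Δh = 7.873 kg/s × -643.11 kJ/kg = -5063.2 kJ/s
|Q| = 5063.2 kW = 303790 kJ/min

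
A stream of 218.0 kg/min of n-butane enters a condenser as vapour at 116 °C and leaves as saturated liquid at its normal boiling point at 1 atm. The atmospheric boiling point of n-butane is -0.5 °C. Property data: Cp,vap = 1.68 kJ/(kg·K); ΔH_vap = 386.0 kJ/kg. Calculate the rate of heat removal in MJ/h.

Q_c = 7610 MJ/h

vapour 116→-0.5 °C: -195.72 kJ/kg
condensation at -0.5 °C: -386 kJ/kg
Δh = -195.72 + -386 = -581.72 kJ/kg
Q = ṁ·Δh = 218.0 kg/min × -581.72 kJ/kg = -126810 kJ/min
|Q| = 2113.6 kW = 7608.9 MJ/h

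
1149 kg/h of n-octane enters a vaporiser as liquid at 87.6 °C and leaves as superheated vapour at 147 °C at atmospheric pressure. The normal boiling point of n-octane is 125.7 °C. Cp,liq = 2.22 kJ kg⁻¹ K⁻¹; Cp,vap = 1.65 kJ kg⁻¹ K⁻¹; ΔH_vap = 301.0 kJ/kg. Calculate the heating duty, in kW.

Q = 134 kW

liquid 87.6→125.7 °C: 84.582 kJ/kg
vaporisation at 125.7 °C: 301 kJ/kg
vapour 125.7→147 °C: 35.145 kJ/kg
Δh = 84.582 + 301 + 35.145 = 420.73 kJ/kg
Q = ṁ·Δh = 1149 kg/h × 420.73 kJ/kg = 483420 kJ/h
|Q| = 134.28 kW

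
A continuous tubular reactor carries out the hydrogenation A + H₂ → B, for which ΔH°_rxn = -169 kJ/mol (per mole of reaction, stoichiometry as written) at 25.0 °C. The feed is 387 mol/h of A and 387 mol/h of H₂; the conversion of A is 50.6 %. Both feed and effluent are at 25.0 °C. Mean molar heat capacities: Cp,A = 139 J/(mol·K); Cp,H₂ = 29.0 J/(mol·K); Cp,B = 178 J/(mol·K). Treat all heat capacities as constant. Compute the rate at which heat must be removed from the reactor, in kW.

Q_out = 9.19 kW

Extent of reaction ξ = 0.506 × 387 = 195.82 mol/h
Reaction term: ξ·ΔH°_rxn = 195.82 × -169 = -33094 kJ/h
Q = ΔH = -33094 kJ/h = -9.1928 kW
Heat removed = 9.1928 kW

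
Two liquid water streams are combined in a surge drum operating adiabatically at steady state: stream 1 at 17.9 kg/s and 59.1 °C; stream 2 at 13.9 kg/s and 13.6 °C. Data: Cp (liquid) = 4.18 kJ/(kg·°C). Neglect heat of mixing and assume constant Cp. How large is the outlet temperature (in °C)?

T_out = 39.2 °C

Adiabatic, steady state ⇒ Σ ṁᵢCp,ᵢ(T_out − Tᵢ) = 0
Σ ṁᵢCp,ᵢTᵢ = 17.9×4.18×59.1 + 13.9×4.18×13.6 = 5212.2
Σ ṁᵢCp,ᵢ = 17.9×4.18 + 13.9×4.18 = 132.92
T_out = 5212.2 / 132.92 = 39.212 °C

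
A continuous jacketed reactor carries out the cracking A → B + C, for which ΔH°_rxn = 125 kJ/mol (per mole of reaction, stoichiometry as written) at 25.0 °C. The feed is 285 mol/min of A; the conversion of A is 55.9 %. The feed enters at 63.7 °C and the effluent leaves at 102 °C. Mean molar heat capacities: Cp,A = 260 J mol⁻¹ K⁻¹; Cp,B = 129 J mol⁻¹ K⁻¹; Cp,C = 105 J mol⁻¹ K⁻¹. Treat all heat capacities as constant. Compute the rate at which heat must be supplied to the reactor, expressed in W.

Q_in = 374000 W

Extent of reaction ξ = 0.559 × 285 = 159.32 mol/min
Reaction term: ξ·ΔH°_rxn = 159.32 × 125 = 19914 kJ/min
Sensible, feed 63.7→25 °C: -2867.7 kJ/min
Outlet flows (mol/min): A 125.68, B 159.32, C 159.32
Sensible, products 25→102 °C: 5386.8 kJ/min
Q = ΔH = 22433 kJ/min = 373.89 kW
Heat supplied = 373890 W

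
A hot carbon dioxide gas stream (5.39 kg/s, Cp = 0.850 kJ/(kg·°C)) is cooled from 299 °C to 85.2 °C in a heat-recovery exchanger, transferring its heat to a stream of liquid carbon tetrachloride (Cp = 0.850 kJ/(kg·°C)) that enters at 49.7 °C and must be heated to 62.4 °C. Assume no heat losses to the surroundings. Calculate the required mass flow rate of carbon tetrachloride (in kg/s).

ṁ_c = 90.7 kg/s

Heat released by hot stream: Q = 5.39 × 0.850 × (299 − 85.2) = 979.52 kJ/s
Energy balance on cold side (adiabatic exchanger): Q = ṁ_c·Cp_c·(T_c,out − T_c,in)
ṁ_c = 979.52 / [0.850 × (62.4 − 49.7)] = 90.739 kg/s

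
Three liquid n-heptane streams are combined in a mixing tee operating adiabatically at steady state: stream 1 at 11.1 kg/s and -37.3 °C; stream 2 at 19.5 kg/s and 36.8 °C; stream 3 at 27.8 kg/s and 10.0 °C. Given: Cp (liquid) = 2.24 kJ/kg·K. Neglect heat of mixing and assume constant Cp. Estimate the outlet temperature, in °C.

No heat crosses the boundary, so H_out = H_in.
T_out = Σ ṁᵢCp,ᵢTᵢ / Σ ṁᵢCp,ᵢ
      = 1302.7 / 130.82 = 9.9584 °C

T_out = 9.96 °C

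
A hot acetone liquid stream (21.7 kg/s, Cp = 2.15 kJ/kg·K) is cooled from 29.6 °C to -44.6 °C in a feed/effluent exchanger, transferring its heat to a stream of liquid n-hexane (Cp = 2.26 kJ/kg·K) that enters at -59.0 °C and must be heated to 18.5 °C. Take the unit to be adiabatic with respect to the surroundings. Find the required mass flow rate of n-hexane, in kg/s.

ṁ_c = 19.8 kg/s

Heat released by hot stream: Q = 21.7 × 2.15 × (29.6 − -44.6) = 3461.8 kJ/s
Energy balance on cold side (adiabatic exchanger): Q = ṁ_c·Cp_c·(T_c,out − T_c,in)
ṁ_c = 3461.8 / [2.26 × (18.5 − -59.0)] = 19.765 kg/s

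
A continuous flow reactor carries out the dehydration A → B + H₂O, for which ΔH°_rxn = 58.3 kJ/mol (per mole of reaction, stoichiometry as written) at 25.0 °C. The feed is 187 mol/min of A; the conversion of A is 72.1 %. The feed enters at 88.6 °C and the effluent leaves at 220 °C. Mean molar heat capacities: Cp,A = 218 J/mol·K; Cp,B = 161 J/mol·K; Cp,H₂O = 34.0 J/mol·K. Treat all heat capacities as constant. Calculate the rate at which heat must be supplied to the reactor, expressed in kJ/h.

Q_in = 757000 kJ/h

Extent of reaction ξ = 0.721 × 187 = 134.83 mol/min
Reaction term: ξ·ΔH°_rxn = 134.83 × 58.3 = 7860.4 kJ/min
Sensible, feed 88.6→25 °C: -2592.7 kJ/min
Outlet flows (mol/min): A 52.173, B 134.83, H₂O 134.83
Sensible, products 25→220 °C: 7344.7 kJ/min
Q = ΔH = 12612 kJ/min = 210.21 kW
Heat supplied = 756740 kJ/h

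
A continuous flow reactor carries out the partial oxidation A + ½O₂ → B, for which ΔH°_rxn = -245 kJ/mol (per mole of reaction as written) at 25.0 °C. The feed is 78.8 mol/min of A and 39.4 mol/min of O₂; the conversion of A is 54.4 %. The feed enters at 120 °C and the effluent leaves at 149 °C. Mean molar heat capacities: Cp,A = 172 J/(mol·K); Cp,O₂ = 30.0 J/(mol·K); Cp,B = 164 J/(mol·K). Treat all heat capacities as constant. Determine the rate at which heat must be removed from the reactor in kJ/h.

Extent of reaction ξ = 0.544 × 78.8 = 42.867 mol/min
Reaction term: ξ·ΔH°_rxn = 42.867 × -245 = -10502 kJ/min
Sensible, feed 120→25 °C: -1399.9 kJ/min
Outlet flows (mol/min): A 35.933, O₂ 17.966, B 42.867
Sensible, products 25→149 °C: 1705 kJ/min
Q = ΔH = -10197 kJ/min = -169.96 kW
Heat removed = 611840 kJ/h

Q_out = 612000 kJ/h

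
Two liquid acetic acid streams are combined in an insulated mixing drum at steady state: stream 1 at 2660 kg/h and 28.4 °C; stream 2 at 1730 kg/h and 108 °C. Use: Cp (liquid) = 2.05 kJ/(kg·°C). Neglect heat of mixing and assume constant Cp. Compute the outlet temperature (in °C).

T_out = 59.8 °C

No heat crosses the boundary, so H_out = H_in.
T_out = Σ ṁᵢCp,ᵢTᵢ / Σ ṁᵢCp,ᵢ
      = 537890 / 8999.5 = 59.769 °C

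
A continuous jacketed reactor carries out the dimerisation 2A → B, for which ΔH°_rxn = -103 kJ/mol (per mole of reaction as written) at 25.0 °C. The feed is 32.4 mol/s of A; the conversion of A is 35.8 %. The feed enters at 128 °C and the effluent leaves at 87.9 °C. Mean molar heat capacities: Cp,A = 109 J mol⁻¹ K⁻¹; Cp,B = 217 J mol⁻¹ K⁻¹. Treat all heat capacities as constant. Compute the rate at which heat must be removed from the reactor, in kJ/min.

Q_out = 44400 kJ/min

Extent of reaction ξ = 0.358 × 32.4 / 2 = 5.7996 mol/s
Reaction term: ξ·ΔH°_rxn = 5.7996 × -103 = -597.36 kJ/s
Sensible, feed 128→25 °C: -363.75 kJ/s
Outlet flows (mol/s): A 20.801, B 5.7996
Sensible, products 25→87.9 °C: 221.77 kJ/s
Q = ΔH = -739.34 kJ/s = -739.34 kW
Heat removed = 44360 kJ/min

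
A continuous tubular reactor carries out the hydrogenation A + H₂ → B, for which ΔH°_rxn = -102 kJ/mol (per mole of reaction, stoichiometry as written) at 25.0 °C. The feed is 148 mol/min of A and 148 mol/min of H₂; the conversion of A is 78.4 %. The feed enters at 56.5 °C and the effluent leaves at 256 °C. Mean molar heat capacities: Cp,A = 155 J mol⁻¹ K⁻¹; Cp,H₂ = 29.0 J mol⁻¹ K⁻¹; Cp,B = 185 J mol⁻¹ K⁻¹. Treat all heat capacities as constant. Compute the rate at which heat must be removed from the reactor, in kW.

Q_out = 106 kW

Extent of reaction ξ = 0.784 × 148 = 116.03 mol/min
Reaction term: ξ·ΔH°_rxn = 116.03 × -102 = -11835 kJ/min
Sensible, feed 56.5→25 °C: -857.81 kJ/min
Outlet flows (mol/min): A 31.968, H₂ 31.968, B 116.03
Sensible, products 25→256 °C: 6317.4 kJ/min
Q = ΔH = -6375.7 kJ/min = -106.26 kW
Heat removed = 106.26 kW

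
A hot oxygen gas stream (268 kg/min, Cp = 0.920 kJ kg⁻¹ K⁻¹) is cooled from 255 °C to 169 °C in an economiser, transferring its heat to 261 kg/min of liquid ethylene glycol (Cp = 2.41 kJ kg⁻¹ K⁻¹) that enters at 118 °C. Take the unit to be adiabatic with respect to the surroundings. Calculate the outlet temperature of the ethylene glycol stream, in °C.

T_c,out = 152 °C

Heat released by hot stream: Q = 268 × 0.920 × (255 − 169) = 21204 kJ/min
Energy balance on cold side (adiabatic exchanger): Q = ṁ_c·Cp_c·(T_c,out − T_c,in)
T_c,out = 118 + 21204/(261 × 2.41) = 151.71 °C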